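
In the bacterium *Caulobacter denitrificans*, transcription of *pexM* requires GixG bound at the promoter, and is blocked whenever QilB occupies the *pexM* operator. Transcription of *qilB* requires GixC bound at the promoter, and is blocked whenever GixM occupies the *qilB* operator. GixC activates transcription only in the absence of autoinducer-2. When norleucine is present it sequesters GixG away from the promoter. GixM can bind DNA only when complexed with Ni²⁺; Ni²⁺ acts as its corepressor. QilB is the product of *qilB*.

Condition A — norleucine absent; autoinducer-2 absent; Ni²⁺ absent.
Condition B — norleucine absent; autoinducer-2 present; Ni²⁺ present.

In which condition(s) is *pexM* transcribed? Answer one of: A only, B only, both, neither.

Condition A:
Norleucine is absent, so GixG is active.
Autoinducer-2 is absent, so GixC is active.
Ni²⁺ is absent, so GixM is inactive.
No repressor is bound and GixC is active, so *qilB* is transcribed.
So QilB is produced and active.
With repressor QilB bound, *pexM* is not transcribed.
→ *pexM* is OFF in A.
Condition B:
Norleucine is absent, so GixG is active.
Autoinducer-2 is present, so GixC is inactive.
Ni²⁺ is present, so GixM is active.
With repressor GixM bound, *qilB* is not transcribed.
So QilB is not produced.
No repressor is bound and GixG is active, so *pexM* is transcribed.
→ *pexM* is ON in B.

B only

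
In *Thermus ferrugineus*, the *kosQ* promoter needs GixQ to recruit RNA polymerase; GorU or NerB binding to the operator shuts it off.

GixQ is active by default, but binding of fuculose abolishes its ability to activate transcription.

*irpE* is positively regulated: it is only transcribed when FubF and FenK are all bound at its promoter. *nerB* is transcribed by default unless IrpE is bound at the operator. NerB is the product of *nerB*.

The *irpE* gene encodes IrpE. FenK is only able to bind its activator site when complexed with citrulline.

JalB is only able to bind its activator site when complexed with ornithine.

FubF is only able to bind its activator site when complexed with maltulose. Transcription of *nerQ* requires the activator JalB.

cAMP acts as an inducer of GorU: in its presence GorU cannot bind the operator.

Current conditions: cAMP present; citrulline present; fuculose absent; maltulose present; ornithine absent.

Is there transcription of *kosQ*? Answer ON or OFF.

ON

cAMP is present, so GorU is inactive.
Fuculose is absent, so GixQ is active.
Maltulose is present, so FubF is active.
Citrulline is present, so FenK is active.
No repressor is bound and FubF and FenK are active, so *irpE* is transcribed.
So IrpE is produced and active.
With repressor IrpE bound, *nerB* is not transcribed.
So NerB is not produced.
No repressor is bound and GixQ is active, so *kosQ* is transcribed.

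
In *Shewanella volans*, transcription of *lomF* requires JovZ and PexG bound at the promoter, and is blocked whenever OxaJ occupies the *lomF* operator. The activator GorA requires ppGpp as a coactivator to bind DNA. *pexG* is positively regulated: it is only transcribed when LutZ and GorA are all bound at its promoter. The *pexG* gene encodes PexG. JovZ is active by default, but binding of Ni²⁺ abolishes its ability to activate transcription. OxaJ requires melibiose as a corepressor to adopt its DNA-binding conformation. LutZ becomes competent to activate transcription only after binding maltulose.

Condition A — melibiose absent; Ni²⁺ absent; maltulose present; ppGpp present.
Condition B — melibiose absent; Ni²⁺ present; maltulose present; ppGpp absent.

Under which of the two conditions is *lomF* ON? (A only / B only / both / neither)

A only

Condition A:
Melibiose is absent, so OxaJ is inactive.
Ni²⁺ is absent, so JovZ is active.
Maltulose is present, so LutZ is active.
ppGpp is present, so GorA is active.
No repressor is bound and LutZ and GorA are active, so *pexG* is transcribed.
So PexG is produced and active.
No repressor is bound and JovZ and PexG are active, so *lomF* is transcribed.
→ *lomF* is ON in A.
Condition B:
Melibiose is absent, so OxaJ is inactive.
Ni²⁺ is present, so JovZ is inactive.
Maltulose is present, so LutZ is active.
ppGpp is absent, so GorA is inactive.
Required activator GorA is absent, so *pexG* is not transcribed.
So PexG is not produced.
Required activator JovZ is absent, so *lomF* is not transcribed.
→ *lomF* is OFF in B.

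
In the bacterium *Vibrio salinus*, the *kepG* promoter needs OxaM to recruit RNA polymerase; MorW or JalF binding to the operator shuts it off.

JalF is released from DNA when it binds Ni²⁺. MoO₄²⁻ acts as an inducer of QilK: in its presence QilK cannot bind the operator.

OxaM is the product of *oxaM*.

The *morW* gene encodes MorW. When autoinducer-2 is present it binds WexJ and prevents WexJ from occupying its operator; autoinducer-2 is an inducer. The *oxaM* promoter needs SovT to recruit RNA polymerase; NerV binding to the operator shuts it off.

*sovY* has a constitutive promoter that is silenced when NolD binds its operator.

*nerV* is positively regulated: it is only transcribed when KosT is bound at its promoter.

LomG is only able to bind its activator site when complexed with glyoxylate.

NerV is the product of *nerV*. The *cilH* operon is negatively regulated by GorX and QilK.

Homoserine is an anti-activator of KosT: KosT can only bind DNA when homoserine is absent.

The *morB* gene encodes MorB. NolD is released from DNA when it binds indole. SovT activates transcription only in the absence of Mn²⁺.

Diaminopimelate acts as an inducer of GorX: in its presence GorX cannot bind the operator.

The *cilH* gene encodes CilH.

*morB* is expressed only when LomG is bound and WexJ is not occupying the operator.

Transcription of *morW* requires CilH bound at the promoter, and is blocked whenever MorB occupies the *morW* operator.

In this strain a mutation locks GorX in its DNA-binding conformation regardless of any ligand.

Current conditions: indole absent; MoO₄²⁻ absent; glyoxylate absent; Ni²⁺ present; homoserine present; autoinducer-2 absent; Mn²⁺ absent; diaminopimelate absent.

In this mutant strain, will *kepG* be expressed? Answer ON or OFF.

GorX is constitutively active in this strain.
MoO₄²⁻ is absent, so QilK is active.
With repressor GorX bound, *cilH* is not transcribed.
So CilH is not produced.
Glyoxylate is absent, so LomG is inactive.
Autoinducer-2 is absent, so WexJ is active.
With repressor WexJ bound, *morB* is not transcribed.
So MorB is not produced.
Required activator CilH is absent, so *morW* is not transcribed.
So MorW is not produced.
Ni²⁺ is present, so JalF is inactive.
Mn²⁺ is absent, so SovT is active.
Homoserine is present, so KosT is inactive.
Required activator KosT is absent, so *nerV* is not transcribed.
So NerV is not produced.
No repressor is bound and SovT is active, so *oxaM* is transcribed.
So OxaM is produced and active.
No repressor is bound and OxaM is active, so *kepG* is transcribed.

ON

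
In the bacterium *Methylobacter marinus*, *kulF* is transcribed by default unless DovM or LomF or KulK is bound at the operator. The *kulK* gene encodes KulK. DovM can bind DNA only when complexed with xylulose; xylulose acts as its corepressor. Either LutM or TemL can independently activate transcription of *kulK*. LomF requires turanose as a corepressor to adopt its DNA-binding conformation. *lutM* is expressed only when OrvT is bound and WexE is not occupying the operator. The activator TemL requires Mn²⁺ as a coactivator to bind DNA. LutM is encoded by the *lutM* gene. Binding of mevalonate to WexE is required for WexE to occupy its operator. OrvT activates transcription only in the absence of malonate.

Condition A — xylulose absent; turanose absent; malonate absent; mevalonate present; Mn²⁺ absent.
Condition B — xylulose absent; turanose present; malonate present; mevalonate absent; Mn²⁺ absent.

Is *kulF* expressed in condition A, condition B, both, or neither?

Condition A:
Xylulose is absent, so DovM is inactive.
Turanose is absent, so LomF is inactive.
Malonate is absent, so OrvT is active.
Mevalonate is present, so WexE is active.
With repressor WexE bound, *lutM* is not transcribed.
So LutM is not produced.
Mn²⁺ is absent, so TemL is inactive.
No activator is available at the *kulK* promoter, so *kulK* is not transcribed.
So KulK is not produced.
With no repressor bound, *kulF* is transcribed.
→ *kulF* is ON in A.
Condition B:
Xylulose is absent, so DovM is inactive.
Turanose is present, so LomF is active.
Malonate is present, so OrvT is inactive.
Mevalonate is absent, so WexE is inactive.
Required activator OrvT is absent, so *lutM* is not transcribed.
So LutM is not produced.
Mn²⁺ is absent, so TemL is inactive.
No activator is available at the *kulK* promoter, so *kulK* is not transcribed.
So KulK is not produced.
With repressor LomF bound, *kulF* is not transcribed.
→ *kulF* is OFF in B.

A only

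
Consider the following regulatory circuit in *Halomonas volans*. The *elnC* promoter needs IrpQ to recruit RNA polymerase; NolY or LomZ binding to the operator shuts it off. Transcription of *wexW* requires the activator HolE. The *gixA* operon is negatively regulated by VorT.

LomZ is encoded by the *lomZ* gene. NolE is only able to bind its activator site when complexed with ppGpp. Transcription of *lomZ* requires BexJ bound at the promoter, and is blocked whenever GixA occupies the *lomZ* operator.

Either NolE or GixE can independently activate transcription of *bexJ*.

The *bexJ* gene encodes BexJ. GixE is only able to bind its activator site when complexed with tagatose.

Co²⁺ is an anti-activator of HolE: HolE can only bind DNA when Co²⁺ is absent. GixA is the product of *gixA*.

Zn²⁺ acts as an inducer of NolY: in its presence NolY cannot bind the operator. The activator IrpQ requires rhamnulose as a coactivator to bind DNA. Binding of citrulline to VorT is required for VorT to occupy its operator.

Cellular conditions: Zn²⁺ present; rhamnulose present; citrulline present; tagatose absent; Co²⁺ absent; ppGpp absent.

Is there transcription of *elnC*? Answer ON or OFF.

Zn²⁺ is present, so NolY is inactive.
Citrulline is present, so VorT is active.
With repressor VorT bound, *gixA* is not transcribed.
So GixA is not produced.
ppGpp is absent, so NolE is inactive.
Tagatose is absent, so GixE is inactive.
No activator is available at the *bexJ* promoter, so *bexJ* is not transcribed.
So BexJ is not produced.
Required activator BexJ is absent, so *lomZ* is not transcribed.
So LomZ is not produced.
Rhamnulose is present, so IrpQ is active.
No repressor is bound and IrpQ is active, so *elnC* is transcribed.

ON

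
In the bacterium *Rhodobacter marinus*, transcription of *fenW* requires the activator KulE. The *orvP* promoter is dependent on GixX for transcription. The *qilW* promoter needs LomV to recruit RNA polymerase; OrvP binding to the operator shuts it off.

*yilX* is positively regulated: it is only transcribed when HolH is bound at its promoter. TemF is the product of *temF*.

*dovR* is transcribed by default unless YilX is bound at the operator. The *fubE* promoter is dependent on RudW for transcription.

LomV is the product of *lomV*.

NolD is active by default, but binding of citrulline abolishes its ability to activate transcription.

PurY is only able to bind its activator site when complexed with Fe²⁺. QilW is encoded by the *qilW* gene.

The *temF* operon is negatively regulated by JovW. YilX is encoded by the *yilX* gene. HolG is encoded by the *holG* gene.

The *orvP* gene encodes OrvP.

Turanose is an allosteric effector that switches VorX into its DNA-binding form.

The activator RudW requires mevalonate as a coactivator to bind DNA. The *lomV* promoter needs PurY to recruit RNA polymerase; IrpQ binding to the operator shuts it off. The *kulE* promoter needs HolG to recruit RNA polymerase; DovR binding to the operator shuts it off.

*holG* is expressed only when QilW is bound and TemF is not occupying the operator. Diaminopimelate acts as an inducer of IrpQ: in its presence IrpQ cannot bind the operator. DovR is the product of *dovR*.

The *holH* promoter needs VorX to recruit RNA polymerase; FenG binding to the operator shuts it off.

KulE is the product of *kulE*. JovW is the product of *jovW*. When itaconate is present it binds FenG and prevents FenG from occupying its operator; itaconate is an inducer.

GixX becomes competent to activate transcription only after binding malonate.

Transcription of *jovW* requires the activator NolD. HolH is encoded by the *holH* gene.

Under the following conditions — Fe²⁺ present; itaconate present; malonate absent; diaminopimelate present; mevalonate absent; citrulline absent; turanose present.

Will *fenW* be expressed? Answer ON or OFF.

Turanose is present, so VorX is active.
Itaconate is present, so FenG is inactive.
No repressor is bound and VorX is active, so *holH* is transcribed.
So HolH is produced and active.
No repressor is bound and HolH is active, so *yilX* is transcribed.
So YilX is produced and active.
With repressor YilX bound, *dovR* is not transcribed.
So DovR is not produced.
Fe²⁺ is present, so PurY is active.
Diaminopimelate is present, so IrpQ is inactive.
No repressor is bound and PurY is active, so *lomV* is transcribed.
So LomV is produced and active.
Malonate is absent, so GixX is inactive.
Required activator GixX is absent, so *orvP* is not transcribed.
So OrvP is not produced.
No repressor is bound and LomV is active, so *qilW* is transcribed.
So QilW is produced and active.
Citrulline is absent, so NolD is active.
No repressor is bound and NolD is active, so *jovW* is transcribed.
So JovW is produced and active.
With repressor JovW bound, *temF* is not transcribed.
So TemF is not produced.
No repressor is bound and QilW is active, so *holG* is transcribed.
So HolG is produced and active.
No repressor is bound and HolG is active, so *kulE* is transcribed.
So KulE is produced and active.
No repressor is bound and KulE is active, so *fenW* is transcribed.

ON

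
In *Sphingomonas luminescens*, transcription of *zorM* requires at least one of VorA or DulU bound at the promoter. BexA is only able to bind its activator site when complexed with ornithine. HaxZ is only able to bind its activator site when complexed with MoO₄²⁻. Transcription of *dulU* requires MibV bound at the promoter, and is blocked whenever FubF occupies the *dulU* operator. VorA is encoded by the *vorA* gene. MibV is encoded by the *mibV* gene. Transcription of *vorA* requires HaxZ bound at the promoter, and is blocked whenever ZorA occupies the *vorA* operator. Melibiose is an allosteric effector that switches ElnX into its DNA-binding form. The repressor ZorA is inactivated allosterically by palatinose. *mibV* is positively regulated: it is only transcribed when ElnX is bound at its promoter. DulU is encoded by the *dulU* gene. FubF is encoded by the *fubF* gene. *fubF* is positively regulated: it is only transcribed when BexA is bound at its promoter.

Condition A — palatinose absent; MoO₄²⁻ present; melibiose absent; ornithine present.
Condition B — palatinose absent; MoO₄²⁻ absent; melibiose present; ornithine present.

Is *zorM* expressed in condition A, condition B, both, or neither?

neither

Condition A:
Palatinose is absent, so ZorA is active.
MoO₄²⁻ is present, so HaxZ is active.
With repressor ZorA bound, *vorA* is not transcribed.
So VorA is not produced.
Melibiose is absent, so ElnX is inactive.
Required activator ElnX is absent, so *mibV* is not transcribed.
So MibV is not produced.
Ornithine is present, so BexA is active.
No repressor is bound and BexA is active, so *fubF* is transcribed.
So FubF is produced and active.
With repressor FubF bound, *dulU* is not transcribed.
So DulU is not produced.
No activator is available at the *zorM* promoter, so *zorM* is not transcribed.
→ *zorM* is OFF in A.
Condition B:
Palatinose is absent, so ZorA is active.
MoO₄²⁻ is absent, so HaxZ is inactive.
With repressor ZorA bound, *vorA* is not transcribed.
So VorA is not produced.
Melibiose is present, so ElnX is active.
No repressor is bound and ElnX is active, so *mibV* is transcribed.
So MibV is produced and active.
Ornithine is present, so BexA is active.
No repressor is bound and BexA is active, so *fubF* is transcribed.
So FubF is produced and active.
With repressor FubF bound, *dulU* is not transcribed.
So DulU is not produced.
No activator is available at the *zorM* promoter, so *zorM* is not transcribed.
→ *zorM* is OFF in B.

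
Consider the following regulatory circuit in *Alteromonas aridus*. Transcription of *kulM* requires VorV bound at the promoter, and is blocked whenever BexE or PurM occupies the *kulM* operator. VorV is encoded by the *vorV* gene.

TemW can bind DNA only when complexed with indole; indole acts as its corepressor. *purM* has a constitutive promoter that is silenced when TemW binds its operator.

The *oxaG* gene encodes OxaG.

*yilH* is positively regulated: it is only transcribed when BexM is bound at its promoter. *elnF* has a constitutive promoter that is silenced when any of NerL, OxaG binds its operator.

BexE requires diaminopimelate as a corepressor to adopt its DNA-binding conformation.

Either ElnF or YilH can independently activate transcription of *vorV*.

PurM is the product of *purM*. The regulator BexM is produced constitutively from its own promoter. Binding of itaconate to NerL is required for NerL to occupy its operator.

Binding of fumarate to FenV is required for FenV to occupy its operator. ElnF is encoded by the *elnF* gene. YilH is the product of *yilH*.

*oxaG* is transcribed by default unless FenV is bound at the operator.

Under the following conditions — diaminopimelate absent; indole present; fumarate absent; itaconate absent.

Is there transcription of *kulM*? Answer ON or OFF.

ON

Diaminopimelate is absent, so BexE is inactive.
Itaconate is absent, so NerL is inactive.
Fumarate is absent, so FenV is inactive.
With no repressor bound, *oxaG* is transcribed.
So OxaG is produced and active.
With repressor OxaG bound, *elnF* is not transcribed.
So ElnF is not produced.
BexM is produced constitutively and is active.
No repressor is bound and BexM is active, so *yilH* is transcribed.
So YilH is produced and active.
Activator YilH is present, so *vorV* is transcribed.
So VorV is produced and active.
Indole is present, so TemW is active.
With repressor TemW bound, *purM* is not transcribed.
So PurM is not produced.
No repressor is bound and VorV is active, so *kulM* is transcribed.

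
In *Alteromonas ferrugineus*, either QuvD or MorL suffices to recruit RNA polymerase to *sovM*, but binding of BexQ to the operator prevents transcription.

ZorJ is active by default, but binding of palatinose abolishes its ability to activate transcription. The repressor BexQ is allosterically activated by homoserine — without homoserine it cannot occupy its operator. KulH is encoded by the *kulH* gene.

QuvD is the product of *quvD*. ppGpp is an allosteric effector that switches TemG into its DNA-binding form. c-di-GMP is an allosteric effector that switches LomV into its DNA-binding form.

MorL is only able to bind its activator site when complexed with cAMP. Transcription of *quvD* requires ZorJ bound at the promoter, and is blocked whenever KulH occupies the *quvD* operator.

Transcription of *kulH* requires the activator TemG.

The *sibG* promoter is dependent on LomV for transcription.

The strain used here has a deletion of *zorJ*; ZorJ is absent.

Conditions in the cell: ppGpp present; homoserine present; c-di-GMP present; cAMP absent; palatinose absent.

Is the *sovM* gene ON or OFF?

OFF

Homoserine is present, so BexQ is active.
ZorJ is non-functional in this strain, so it has no effect.
ppGpp is present, so TemG is active.
No repressor is bound and TemG is active, so *kulH* is transcribed.
So KulH is produced and active.
With repressor KulH bound, *quvD* is not transcribed.
So QuvD is not produced.
cAMP is absent, so MorL is inactive.
With repressor BexQ bound, *sovM* is not transcribed.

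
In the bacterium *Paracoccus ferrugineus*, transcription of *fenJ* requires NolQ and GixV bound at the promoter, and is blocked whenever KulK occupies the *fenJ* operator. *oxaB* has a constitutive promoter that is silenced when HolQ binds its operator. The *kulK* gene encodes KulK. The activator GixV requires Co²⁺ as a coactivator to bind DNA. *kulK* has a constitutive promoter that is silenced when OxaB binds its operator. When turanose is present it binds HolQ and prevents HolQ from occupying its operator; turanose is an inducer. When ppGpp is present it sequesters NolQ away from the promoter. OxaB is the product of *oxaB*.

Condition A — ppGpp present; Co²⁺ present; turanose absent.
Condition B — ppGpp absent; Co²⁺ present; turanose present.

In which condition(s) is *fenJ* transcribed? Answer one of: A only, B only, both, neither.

Condition A:
ppGpp is present, so NolQ is inactive.
Co²⁺ is present, so GixV is active.
Turanose is absent, so HolQ is active.
With repressor HolQ bound, *oxaB* is not transcribed.
So OxaB is not produced.
With no repressor bound, *kulK* is transcribed.
So KulK is produced and active.
With repressor KulK bound, *fenJ* is not transcribed.
→ *fenJ* is OFF in A.
Condition B:
ppGpp is absent, so NolQ is active.
Co²⁺ is present, so GixV is active.
Turanose is present, so HolQ is inactive.
With no repressor bound, *oxaB* is transcribed.
So OxaB is produced and active.
With repressor OxaB bound, *kulK* is not transcribed.
So KulK is not produced.
No repressor is bound and NolQ and GixV are active, so *fenJ* is transcribed.
→ *fenJ* is ON in B.

B only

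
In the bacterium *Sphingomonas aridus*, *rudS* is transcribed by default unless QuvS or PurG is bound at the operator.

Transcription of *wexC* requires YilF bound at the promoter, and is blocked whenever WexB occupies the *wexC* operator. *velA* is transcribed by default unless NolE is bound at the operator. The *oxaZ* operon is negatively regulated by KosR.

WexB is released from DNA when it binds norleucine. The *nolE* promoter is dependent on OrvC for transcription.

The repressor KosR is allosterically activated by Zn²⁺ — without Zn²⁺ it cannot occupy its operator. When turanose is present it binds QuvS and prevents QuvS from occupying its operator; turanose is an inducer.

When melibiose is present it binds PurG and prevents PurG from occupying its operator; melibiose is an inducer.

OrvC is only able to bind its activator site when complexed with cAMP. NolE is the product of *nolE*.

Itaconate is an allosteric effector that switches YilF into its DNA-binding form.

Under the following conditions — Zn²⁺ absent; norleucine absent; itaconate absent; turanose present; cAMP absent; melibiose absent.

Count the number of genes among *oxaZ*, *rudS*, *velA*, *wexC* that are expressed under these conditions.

2

Zn²⁺ is absent, so KosR is inactive.
With no repressor bound, *oxaZ* is transcribed.
→ *oxaZ* is ON.
Turanose is present, so QuvS is inactive.
Melibiose is absent, so PurG is active.
With repressor PurG bound, *rudS* is not transcribed.
→ *rudS* is OFF.
cAMP is absent, so OrvC is inactive.
Required activator OrvC is absent, so *nolE* is not transcribed.
So NolE is not produced.
With no repressor bound, *velA* is transcribed.
→ *velA* is ON.
Norleucine is absent, so WexB is active.
Itaconate is absent, so YilF is inactive.
With repressor WexB bound, *wexC* is not transcribed.
→ *wexC* is OFF.
2 of the 4 genes are transcribed.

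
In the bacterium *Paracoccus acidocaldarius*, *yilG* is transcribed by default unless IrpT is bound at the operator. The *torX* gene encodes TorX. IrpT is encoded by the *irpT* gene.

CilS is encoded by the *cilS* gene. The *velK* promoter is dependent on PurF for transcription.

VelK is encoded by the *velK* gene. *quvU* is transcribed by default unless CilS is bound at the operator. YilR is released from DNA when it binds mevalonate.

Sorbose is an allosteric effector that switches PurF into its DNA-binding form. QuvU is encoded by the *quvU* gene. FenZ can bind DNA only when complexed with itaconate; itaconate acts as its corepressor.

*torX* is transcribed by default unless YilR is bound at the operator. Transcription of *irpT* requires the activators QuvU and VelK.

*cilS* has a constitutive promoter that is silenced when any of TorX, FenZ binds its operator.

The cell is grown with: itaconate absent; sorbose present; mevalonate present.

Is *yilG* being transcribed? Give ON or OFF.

Mevalonate is present, so YilR is inactive.
With no repressor bound, *torX* is transcribed.
So TorX is produced and active.
Itaconate is absent, so FenZ is inactive.
With repressor TorX bound, *cilS* is not transcribed.
So CilS is not produced.
With no repressor bound, *quvU* is transcribed.
So QuvU is produced and active.
Sorbose is present, so PurF is active.
No repressor is bound and PurF is active, so *velK* is transcribed.
So VelK is produced and active.
No repressor is bound and QuvU and VelK are active, so *irpT* is transcribed.
So IrpT is produced and active.
With repressor IrpT bound, *yilG* is not transcribed.

OFF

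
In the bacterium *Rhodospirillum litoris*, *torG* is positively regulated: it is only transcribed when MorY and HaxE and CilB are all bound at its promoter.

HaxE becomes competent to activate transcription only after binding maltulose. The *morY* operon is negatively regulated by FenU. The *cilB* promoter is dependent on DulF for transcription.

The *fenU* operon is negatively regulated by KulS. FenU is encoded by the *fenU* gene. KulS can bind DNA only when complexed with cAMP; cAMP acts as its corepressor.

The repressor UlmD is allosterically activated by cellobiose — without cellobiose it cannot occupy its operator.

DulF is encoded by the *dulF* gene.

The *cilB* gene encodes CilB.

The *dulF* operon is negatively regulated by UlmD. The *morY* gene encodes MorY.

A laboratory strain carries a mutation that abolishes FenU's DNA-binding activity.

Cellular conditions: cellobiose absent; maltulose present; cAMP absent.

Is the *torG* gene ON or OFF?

ON

FenU is non-functional in this strain, so it has no effect.
With no repressor bound, *morY* is transcribed.
So MorY is produced and active.
Maltulose is present, so HaxE is active.
Cellobiose is absent, so UlmD is inactive.
With no repressor bound, *dulF* is transcribed.
So DulF is produced and active.
No repressor is bound and DulF is active, so *cilB* is transcribed.
So CilB is produced and active.
No repressor is bound and MorY and HaxE and CilB are active, so *torG* is transcribed.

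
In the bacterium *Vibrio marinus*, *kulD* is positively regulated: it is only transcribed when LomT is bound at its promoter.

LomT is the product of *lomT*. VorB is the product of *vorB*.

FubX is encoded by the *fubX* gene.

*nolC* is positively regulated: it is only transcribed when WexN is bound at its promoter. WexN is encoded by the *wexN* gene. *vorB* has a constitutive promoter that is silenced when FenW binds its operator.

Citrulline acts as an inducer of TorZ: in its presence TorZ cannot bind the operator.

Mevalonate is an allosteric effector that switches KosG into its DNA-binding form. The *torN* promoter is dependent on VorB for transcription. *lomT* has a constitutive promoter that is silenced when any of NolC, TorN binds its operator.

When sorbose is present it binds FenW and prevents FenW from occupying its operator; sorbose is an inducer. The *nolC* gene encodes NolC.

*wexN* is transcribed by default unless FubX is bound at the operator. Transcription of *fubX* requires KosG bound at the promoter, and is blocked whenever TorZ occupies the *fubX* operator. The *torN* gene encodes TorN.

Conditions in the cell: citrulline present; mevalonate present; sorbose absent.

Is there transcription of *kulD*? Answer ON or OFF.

Citrulline is present, so TorZ is inactive.
Mevalonate is present, so KosG is active.
No repressor is bound and KosG is active, so *fubX* is transcribed.
So FubX is produced and active.
With repressor FubX bound, *wexN* is not transcribed.
So WexN is not produced.
Required activator WexN is absent, so *nolC* is not transcribed.
So NolC is not produced.
Sorbose is absent, so FenW is active.
With repressor FenW bound, *vorB* is not transcribed.
So VorB is not produced.
Required activator VorB is absent, so *torN* is not transcribed.
So TorN is not produced.
With no repressor bound, *lomT* is transcribed.
So LomT is produced and active.
No repressor is bound and LomT is active, so *kulD* is transcribed.

ON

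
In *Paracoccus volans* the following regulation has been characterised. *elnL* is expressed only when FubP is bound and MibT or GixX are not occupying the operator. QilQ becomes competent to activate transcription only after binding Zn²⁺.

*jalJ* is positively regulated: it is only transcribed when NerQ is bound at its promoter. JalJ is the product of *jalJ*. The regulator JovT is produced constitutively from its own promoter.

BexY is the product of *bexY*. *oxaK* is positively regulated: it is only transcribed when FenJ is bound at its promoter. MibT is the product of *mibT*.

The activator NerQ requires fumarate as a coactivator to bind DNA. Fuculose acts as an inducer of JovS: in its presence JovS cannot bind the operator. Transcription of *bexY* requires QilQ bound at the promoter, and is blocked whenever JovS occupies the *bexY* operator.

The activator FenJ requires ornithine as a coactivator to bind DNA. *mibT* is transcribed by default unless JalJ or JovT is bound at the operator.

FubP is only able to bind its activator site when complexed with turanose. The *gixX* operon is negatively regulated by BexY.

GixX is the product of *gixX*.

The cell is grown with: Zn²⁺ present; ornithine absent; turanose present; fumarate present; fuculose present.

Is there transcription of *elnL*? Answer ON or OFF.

Turanose is present, so FubP is active.
Fumarate is present, so NerQ is active.
No repressor is bound and NerQ is active, so *jalJ* is transcribed.
So JalJ is produced and active.
JovT is produced constitutively and is active.
With repressor JalJ bound, *mibT* is not transcribed.
So MibT is not produced.
Zn²⁺ is present, so QilQ is active.
Fuculose is present, so JovS is inactive.
No repressor is bound and QilQ is active, so *bexY* is transcribed.
So BexY is produced and active.
With repressor BexY bound, *gixX* is not transcribed.
So GixX is not produced.
No repressor is bound and FubP is active, so *elnL* is transcribed.

ON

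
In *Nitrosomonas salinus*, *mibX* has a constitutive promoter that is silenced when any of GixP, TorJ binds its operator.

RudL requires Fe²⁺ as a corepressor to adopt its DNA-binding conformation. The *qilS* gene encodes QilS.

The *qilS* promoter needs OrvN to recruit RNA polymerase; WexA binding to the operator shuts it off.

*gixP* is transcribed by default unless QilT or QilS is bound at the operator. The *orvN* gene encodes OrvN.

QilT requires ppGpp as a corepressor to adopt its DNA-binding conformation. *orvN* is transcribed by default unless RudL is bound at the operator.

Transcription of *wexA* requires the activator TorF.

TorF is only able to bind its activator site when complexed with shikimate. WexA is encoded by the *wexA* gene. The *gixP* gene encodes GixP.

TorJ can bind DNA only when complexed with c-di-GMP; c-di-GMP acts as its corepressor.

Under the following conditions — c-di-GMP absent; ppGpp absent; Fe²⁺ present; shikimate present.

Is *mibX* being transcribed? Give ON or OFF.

ppGpp is absent, so QilT is inactive.
Fe²⁺ is present, so RudL is active.
With repressor RudL bound, *orvN* is not transcribed.
So OrvN is not produced.
Shikimate is present, so TorF is active.
No repressor is bound and TorF is active, so *wexA* is transcribed.
So WexA is produced and active.
With repressor WexA bound, *qilS* is not transcribed.
So QilS is not produced.
With no repressor bound, *gixP* is transcribed.
So GixP is produced and active.
c-di-GMP is absent, so TorJ is inactive.
With repressor GixP bound, *mibX* is not transcribed.

OFF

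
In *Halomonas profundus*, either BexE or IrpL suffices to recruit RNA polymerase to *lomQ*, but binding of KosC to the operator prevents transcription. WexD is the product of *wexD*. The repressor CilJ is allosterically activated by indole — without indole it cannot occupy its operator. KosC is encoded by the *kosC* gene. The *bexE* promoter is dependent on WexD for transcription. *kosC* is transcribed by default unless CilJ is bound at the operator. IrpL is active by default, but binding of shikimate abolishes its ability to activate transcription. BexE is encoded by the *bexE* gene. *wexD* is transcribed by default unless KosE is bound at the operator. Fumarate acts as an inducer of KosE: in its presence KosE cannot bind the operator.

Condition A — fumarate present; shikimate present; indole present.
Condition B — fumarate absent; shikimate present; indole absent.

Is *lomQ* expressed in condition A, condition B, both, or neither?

Condition A:
Fumarate is present, so KosE is inactive.
With no repressor bound, *wexD* is transcribed.
So WexD is produced and active.
No repressor is bound and WexD is active, so *bexE* is transcribed.
So BexE is produced and active.
Shikimate is present, so IrpL is inactive.
Indole is present, so CilJ is active.
With repressor CilJ bound, *kosC* is not transcribed.
So KosC is not produced.
Activator BexE is present, so *lomQ* is transcribed.
→ *lomQ* is ON in A.
Condition B:
Fumarate is absent, so KosE is active.
With repressor KosE bound, *wexD* is not transcribed.
So WexD is not produced.
Required activator WexD is absent, so *bexE* is not transcribed.
So BexE is not produced.
Shikimate is present, so IrpL is inactive.
Indole is absent, so CilJ is inactive.
With no repressor bound, *kosC* is transcribed.
So KosC is produced and active.
With repressor KosC bound, *lomQ* is not transcribed.
→ *lomQ* is OFF in B.

A only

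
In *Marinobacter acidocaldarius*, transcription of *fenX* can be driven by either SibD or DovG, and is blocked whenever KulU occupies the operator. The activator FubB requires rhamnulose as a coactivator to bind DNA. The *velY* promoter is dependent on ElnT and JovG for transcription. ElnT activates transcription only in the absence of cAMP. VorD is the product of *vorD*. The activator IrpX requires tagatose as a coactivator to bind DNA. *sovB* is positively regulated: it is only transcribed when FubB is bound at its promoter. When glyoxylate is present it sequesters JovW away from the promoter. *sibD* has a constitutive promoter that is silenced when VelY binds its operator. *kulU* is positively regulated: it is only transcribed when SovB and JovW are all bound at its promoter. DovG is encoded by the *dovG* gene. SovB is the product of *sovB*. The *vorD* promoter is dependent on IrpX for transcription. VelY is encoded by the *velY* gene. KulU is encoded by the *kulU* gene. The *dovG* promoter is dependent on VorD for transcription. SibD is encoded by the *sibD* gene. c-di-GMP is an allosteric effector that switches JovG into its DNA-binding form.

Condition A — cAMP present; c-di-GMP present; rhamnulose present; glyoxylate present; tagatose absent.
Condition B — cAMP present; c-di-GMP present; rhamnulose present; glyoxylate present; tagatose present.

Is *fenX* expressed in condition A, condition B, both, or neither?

both

Condition A:
cAMP is present, so ElnT is inactive.
c-di-GMP is present, so JovG is active.
Required activator ElnT is absent, so *velY* is not transcribed.
So VelY is not produced.
With no repressor bound, *sibD* is transcribed.
So SibD is produced and active.
Rhamnulose is present, so FubB is active.
No repressor is bound and FubB is active, so *sovB* is transcribed.
So SovB is produced and active.
Glyoxylate is present, so JovW is inactive.
Required activator JovW is absent, so *kulU* is not transcribed.
So KulU is not produced.
Tagatose is absent, so IrpX is inactive.
Required activator IrpX is absent, so *vorD* is not transcribed.
So VorD is not produced.
Required activator VorD is absent, so *dovG* is not transcribed.
So DovG is not produced.
Activator SibD is present, so *fenX* is transcribed.
→ *fenX* is ON in A.
Condition B:
cAMP is present, so ElnT is inactive.
c-di-GMP is present, so JovG is active.
Required activator ElnT is absent, so *velY* is not transcribed.
So VelY is not produced.
With no repressor bound, *sibD* is transcribed.
So SibD is produced and active.
Rhamnulose is present, so FubB is active.
No repressor is bound and FubB is active, so *sovB* is transcribed.
So SovB is produced and active.
Glyoxylate is present, so JovW is inactive.
Required activator JovW is absent, so *kulU* is not transcribed.
So KulU is not produced.
Tagatose is present, so IrpX is active.
No repressor is bound and IrpX is active, so *vorD* is transcribed.
So VorD is produced and active.
No repressor is bound and VorD is active, so *dovG* is transcribed.
So DovG is produced and active.
Activator SibD is present, so *fenX* is transcribed.
→ *fenX* is ON in B.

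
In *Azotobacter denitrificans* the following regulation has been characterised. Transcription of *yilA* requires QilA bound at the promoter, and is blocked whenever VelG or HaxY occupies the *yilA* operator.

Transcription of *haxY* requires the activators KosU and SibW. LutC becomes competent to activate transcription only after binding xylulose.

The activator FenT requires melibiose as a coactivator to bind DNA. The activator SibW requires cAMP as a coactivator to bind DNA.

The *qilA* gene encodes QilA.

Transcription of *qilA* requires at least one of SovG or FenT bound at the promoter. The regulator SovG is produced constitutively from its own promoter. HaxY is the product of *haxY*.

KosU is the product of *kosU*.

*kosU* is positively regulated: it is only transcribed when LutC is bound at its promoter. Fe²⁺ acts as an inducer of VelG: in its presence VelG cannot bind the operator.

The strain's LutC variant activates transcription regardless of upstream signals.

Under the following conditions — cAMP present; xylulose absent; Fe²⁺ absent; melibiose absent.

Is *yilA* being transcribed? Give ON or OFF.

OFF

Fe²⁺ is absent, so VelG is active.
SovG is produced constitutively and is active.
Melibiose is absent, so FenT is inactive.
Activator SovG is present, so *qilA* is transcribed.
So QilA is produced and active.
LutC is constitutively active in this strain.
No repressor is bound and LutC is active, so *kosU* is transcribed.
So KosU is produced and active.
cAMP is present, so SibW is active.
No repressor is bound and KosU and SibW are active, so *haxY* is transcribed.
So HaxY is produced and active.
With repressor VelG bound, *yilA* is not transcribed.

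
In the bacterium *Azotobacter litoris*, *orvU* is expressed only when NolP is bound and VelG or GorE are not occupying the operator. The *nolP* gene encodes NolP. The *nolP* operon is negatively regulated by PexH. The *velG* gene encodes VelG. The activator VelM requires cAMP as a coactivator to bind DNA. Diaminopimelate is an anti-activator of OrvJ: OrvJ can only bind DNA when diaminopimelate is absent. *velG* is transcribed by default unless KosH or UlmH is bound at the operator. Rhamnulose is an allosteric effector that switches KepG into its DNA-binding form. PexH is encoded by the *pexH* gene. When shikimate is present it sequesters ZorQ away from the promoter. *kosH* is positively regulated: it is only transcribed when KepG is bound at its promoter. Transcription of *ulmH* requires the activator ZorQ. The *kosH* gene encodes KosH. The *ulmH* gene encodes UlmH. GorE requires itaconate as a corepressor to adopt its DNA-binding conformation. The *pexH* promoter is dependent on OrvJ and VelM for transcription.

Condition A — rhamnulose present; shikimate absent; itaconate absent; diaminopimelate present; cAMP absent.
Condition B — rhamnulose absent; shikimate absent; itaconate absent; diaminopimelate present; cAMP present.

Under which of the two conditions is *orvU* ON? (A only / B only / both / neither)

both

Condition A:
Rhamnulose is present, so KepG is active.
No repressor is bound and KepG is active, so *kosH* is transcribed.
So KosH is produced and active.
Shikimate is absent, so ZorQ is active.
No repressor is bound and ZorQ is active, so *ulmH* is transcribed.
So UlmH is produced and active.
With repressor KosH bound, *velG* is not transcribed.
So VelG is not produced.
Itaconate is absent, so GorE is inactive.
Diaminopimelate is present, so OrvJ is inactive.
cAMP is absent, so VelM is inactive.
Required activator OrvJ is absent, so *pexH* is not transcribed.
So PexH is not produced.
With no repressor bound, *nolP* is transcribed.
So NolP is produced and active.
No repressor is bound and NolP is active, so *orvU* is transcribed.
→ *orvU* is ON in A.
Condition B:
Rhamnulose is absent, so KepG is inactive.
Required activator KepG is absent, so *kosH* is not transcribed.
So KosH is not produced.
Shikimate is absent, so ZorQ is active.
No repressor is bound and ZorQ is active, so *ulmH* is transcribed.
So UlmH is produced and active.
With repressor UlmH bound, *velG* is not transcribed.
So VelG is not produced.
Itaconate is absent, so GorE is inactive.
Diaminopimelate is present, so OrvJ is inactive.
cAMP is present, so VelM is active.
Required activator OrvJ is absent, so *pexH* is not transcribed.
So PexH is not produced.
With no repressor bound, *nolP* is transcribed.
So NolP is produced and active.
No repressor is bound and NolP is active, so *orvU* is transcribed.
→ *orvU* is ON in B.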